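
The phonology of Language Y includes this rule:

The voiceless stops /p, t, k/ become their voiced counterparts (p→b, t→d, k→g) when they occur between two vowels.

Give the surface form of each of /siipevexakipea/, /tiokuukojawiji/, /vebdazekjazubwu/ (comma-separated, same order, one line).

/siipevexakipea/: /p/ is a voiceless stop between vowels /i/ and /e/, so it voices to [b]. /k/ is a voiceless stop between vowels /a/ and /i/, so it voices to [g]. /p/ is a voiceless stop between vowels /i/ and /e/, so it voices to [b]. → [siibevexagibea].
/tiokuukojawiji/: /k/ is a voiceless stop between vowels /o/ and /u/, so it voices to [g]. /k/ is a voiceless stop between vowels /u/ and /o/, so it voices to [g]. → [tioguugojawiji].
/vebdazekjazubwu/: the rule's environment is not met; surfaces unchanged as [vebdazekjazubwu].

siibevexagibea, tioguugojawiji, vebdazekjazubwu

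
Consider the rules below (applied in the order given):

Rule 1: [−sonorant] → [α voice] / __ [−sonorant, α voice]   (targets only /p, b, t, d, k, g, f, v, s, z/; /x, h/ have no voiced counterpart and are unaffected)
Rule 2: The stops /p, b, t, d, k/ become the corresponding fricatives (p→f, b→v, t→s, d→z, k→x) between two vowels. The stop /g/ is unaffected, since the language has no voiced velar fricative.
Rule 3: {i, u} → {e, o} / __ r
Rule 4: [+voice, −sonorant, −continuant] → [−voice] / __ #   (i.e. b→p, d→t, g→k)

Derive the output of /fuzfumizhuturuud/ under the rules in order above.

fusfumishusoruut

Rule 1 (regressive voicing assimilation): /z/ precedes the voiceless obstruent /f/, so it devoices to [s] by assimilation. /z/ precedes the voiceless obstruent /h/, so it devoices to [s] by assimilation. /fuzfumizhuturuud/ → fusfumishuturuud.
Rule 2 (intervocalic spirantization): /t/ is a stop between vowels /u/ and /u/, so it spirantizes to the fricative [s]. /fusfumishuturuud/ → fusfumishusuruud.
Rule 3 (pre-rhotic lowering): /u/ is a high vowel immediately before /r/, so it lowers to [o]. /fusfumishusuruud/ → fusfumishusoruud.
Rule 4 (final devoicing): /d/ is a voiced stop in word-final position, so it devoices to [t]. /fusfumishusoruud/ → fusfumishusoruut.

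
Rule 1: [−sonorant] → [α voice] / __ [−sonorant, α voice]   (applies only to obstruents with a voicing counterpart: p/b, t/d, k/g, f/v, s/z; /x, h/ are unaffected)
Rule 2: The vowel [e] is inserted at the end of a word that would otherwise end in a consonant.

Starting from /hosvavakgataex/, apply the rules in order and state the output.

hozvavaggataexe

Rule 1 (regressive voicing assimilation): /s/ precedes the voiced obstruent /v/, so it voices to [z] by assimilation. /k/ precedes the voiced obstruent /g/, so it voices to [g] by assimilation. /hosvavakgataex/ → hozvavaggataex.
Rule 2 (final e-epenthesis): the form ends in the consonant /x/, so [e] is inserted word-finally. /hozvavaggataex/ → hozvavaggataexe.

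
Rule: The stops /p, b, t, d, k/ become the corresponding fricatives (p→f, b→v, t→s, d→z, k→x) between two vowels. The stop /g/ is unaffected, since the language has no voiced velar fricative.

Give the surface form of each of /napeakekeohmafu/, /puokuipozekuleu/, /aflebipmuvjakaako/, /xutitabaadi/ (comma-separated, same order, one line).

nafeaxexeohmafu, puoxuifozexuleu, aflevipmuvjaxaaxo, xusisavaazi

/napeakekeohmafu/: /p/ is a stop between vowels /a/ and /e/, so it spirantizes to the fricative [f]. /k/ is a stop between vowels /a/ and /e/, so it spirantizes to the fricative [x]. /k/ is a stop between vowels /e/ and /e/, so it spirantizes to the fricative [x]. → [nafeaxexeohmafu].
/puokuipozekuleu/: /k/ is a stop between vowels /o/ and /u/, so it spirantizes to the fricative [x]. /p/ is a stop between vowels /i/ and /o/, so it spirantizes to the fricative [f]. /k/ is a stop between vowels /e/ and /u/, so it spirantizes to the fricative [x]. → [puoxuifozexuleu].
/aflebipmuvjakaako/: /b/ is a stop between vowels /e/ and /i/, so it spirantizes to the fricative [v]. /k/ is a stop between vowels /a/ and /a/, so it spirantizes to the fricative [x]. /k/ is a stop between vowels /a/ and /o/, so it spirantizes to the fricative [x]. → [aflevipmuvjaxaaxo].
/xutitabaadi/: /t/ is a stop between vowels /u/ and /i/, so it spirantizes to the fricative [s]. /t/ is a stop between vowels /i/ and /a/, so it spirantizes to the fricative [s]. /b/ is a stop between vowels /a/ and /a/, so it spirantizes to the fricative [v]. /d/ is a stop between vowels /a/ and /i/, so it spirantizes to the fricative [z]. → [xusisavaazi].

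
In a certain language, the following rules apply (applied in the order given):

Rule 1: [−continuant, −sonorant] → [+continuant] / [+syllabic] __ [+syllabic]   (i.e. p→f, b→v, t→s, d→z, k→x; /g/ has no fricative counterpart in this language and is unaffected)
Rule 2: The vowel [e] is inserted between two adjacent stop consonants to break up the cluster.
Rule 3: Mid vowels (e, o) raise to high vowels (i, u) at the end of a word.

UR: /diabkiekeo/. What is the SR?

diabekiexeu

Rule 1 (intervocalic spirantization): /k/ is a stop between vowels /e/ and /e/, so it spirantizes to the fricative [x]. /diabkiekeo/ → diabkiexeo.
Rule 2 (stop-cluster e-epenthesis): /b/ and /k/ form a stop–stop cluster, so [e] is inserted between them. /diabkiexeo/ → diabekiexeo.
Rule 3 (final vowel raising): /o/ is a mid vowel in word-final position, so it raises to [u]. /diabekiexeo/ → diabekiexeu.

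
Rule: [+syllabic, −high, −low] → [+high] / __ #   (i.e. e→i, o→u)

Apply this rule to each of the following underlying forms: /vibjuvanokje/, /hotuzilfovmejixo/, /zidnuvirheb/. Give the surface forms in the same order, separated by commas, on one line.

vibjuvanokji, hotuzilfovmejixu, zidnuvirheb

/vibjuvanokje/: /e/ is a mid vowel in word-final position, so it raises to [i]. → [vibjuvanokji].
/hotuzilfovmejixo/: /o/ is a mid vowel in word-final position, so it raises to [u]. → [hotuzilfovmejixu].
/zidnuvirheb/: the rule's environment is not met; surfaces unchanged as [zidnuvirheb].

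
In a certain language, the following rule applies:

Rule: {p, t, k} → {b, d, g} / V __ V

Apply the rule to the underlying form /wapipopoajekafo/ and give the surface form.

/p/ is a voiceless stop between vowels /a/ and /i/, so it voices to [b].
/p/ is a voiceless stop between vowels /i/ and /o/, so it voices to [b].
/p/ is a voiceless stop between vowels /o/ and /o/, so it voices to [b].
/k/ is a voiceless stop between vowels /e/ and /a/, so it voices to [g].
Surface form: [wabiboboajegafo].

wabiboboajegafo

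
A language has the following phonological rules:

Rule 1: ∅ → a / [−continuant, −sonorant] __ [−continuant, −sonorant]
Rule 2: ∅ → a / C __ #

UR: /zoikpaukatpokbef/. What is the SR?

zoikapaukatapokabefa

Rule 1 (stop-cluster a-epenthesis): /k/ and /p/ form a stop–stop cluster, so [a] is inserted between them. /t/ and /p/ form a stop–stop cluster, so [a] is inserted between them. /k/ and /b/ form a stop–stop cluster, so [a] is inserted between them. /zoikpaukatpokbef/ → zoikapaukatapokabef.
Rule 2 (final a-epenthesis): the form ends in the consonant /f/, so [a] is inserted word-finally. /zoikapaukatapokabef/ → zoikapaukatapokabefa.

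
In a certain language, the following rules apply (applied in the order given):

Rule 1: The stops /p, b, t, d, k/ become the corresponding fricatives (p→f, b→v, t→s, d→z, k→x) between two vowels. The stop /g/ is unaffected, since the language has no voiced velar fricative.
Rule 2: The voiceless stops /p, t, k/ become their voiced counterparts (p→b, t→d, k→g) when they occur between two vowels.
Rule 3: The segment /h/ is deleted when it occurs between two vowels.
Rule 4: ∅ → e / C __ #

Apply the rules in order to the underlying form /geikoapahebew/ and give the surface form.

Rule 1 (intervocalic spirantization): /k/ is a stop between vowels /i/ and /o/, so it spirantizes to the fricative [x]. /p/ is a stop between vowels /a/ and /a/, so it spirantizes to the fricative [f]. /b/ is a stop between vowels /e/ and /e/, so it spirantizes to the fricative [v]. /geikoapahebew/ → geixoafahevew.
Rule 2 (intervocalic voicing): no segment meets the environment; /geixoafahevew/ is unchanged.
Rule 3 (intervocalic h-deletion): /h/ occurs between vowels /a/ and /e/, so it deletes. /geixoafahevew/ → geixoafaevew.
Rule 4 (final e-epenthesis): the form ends in the consonant /w/, so [e] is inserted word-finally. /geixoafaevew/ → geixoafaevewe.

geixoafaevewe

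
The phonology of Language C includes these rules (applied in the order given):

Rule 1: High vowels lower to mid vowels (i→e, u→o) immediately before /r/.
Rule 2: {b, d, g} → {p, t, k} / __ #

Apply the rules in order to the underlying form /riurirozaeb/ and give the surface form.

Rule 1 (pre-rhotic lowering): /u/ is a high vowel immediately before /r/, so it lowers to [o]. /i/ is a high vowel immediately before /r/, so it lowers to [e]. /riurirozaeb/ → riorerozaeb.
Rule 2 (final devoicing): /b/ is a voiced stop in word-final position, so it devoices to [p]. /riorerozaeb/ → riorerozaep.

riorerozaep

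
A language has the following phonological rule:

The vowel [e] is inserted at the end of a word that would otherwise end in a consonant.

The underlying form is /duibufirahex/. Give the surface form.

duibufirahexe

the form ends in the consonant /x/, so [e] is inserted word-finally.
Surface form: [duibufirahexe].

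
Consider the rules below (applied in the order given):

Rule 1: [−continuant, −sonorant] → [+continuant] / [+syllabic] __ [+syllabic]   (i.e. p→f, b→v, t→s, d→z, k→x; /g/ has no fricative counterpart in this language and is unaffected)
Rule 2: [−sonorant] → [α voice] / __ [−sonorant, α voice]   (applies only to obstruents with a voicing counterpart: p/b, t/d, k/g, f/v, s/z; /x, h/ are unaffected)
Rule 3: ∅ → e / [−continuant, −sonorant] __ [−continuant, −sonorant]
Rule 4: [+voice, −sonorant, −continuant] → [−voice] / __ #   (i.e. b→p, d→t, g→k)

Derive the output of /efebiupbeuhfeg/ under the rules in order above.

Rule 1 (intervocalic spirantization): /b/ is a stop between vowels /e/ and /i/, so it spirantizes to the fricative [v]. /efebiupbeuhfeg/ → efeviupbeuhfeg.
Rule 2 (regressive voicing assimilation): /p/ precedes the voiced obstruent /b/, so it voices to [b] by assimilation. /efeviupbeuhfeg/ → efeviubbeuhfeg.
Rule 3 (stop-cluster e-epenthesis): /b/ and /b/ form a stop–stop cluster, so [e] is inserted between them. /efeviubbeuhfeg/ → efeviubebeuhfeg.
Rule 4 (final devoicing): /g/ is a voiced stop in word-final position, so it devoices to [k]. /efeviubebeuhfeg/ → efeviubebeuhfek.

efeviubebeuhfek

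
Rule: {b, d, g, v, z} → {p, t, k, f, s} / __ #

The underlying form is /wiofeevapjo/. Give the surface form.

No segment of /wiofeevapjo/ meets the structural description of the rule, so the form surfaces unchanged.

wiofeevapjo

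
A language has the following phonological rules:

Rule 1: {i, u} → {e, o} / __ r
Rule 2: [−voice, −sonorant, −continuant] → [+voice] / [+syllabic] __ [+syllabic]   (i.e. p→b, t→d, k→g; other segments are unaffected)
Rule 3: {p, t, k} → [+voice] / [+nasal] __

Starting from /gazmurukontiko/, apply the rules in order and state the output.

gazmorugondigo

Rule 1 (pre-rhotic lowering): /u/ is a high vowel immediately before /r/, so it lowers to [o]. /gazmurukontiko/ → gazmorukontiko.
Rule 2 (intervocalic voicing): /k/ is a voiceless stop between vowels /u/ and /o/, so it voices to [g]. /k/ is a voiceless stop between vowels /i/ and /o/, so it voices to [g]. /gazmorukontiko/ → gazmorugontigo.
Rule 3 (post-nasal voicing): /t/ is a voiceless stop immediately after the nasal /n/, so it voices to [d]. /gazmorugontigo/ → gazmorugondigo.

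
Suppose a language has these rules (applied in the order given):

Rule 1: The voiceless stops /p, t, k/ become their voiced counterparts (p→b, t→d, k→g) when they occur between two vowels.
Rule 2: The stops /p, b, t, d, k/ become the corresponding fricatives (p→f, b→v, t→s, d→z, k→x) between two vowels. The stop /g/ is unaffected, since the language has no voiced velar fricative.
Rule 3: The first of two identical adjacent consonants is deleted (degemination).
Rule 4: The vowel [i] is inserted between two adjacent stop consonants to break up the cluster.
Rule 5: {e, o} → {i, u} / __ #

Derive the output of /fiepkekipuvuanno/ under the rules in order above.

Rule 1 (intervocalic voicing): /k/ is a voiceless stop between vowels /e/ and /i/, so it voices to [g]. /p/ is a voiceless stop between vowels /i/ and /u/, so it voices to [b]. /fiepkekipuvuanno/ → fiepkegibuvuanno.
Rule 2 (intervocalic spirantization): /b/ is a stop between vowels /i/ and /u/, so it spirantizes to the fricative [v]. /fiepkegibuvuanno/ → fiepkegivuvuanno.
Rule 3 (degemination): /nn/ is a geminate; the first /n/ deletes. /fiepkegivuvuanno/ → fiepkegivuvuano.
Rule 4 (stop-cluster i-epenthesis): /p/ and /k/ form a stop–stop cluster, so [i] is inserted between them. /fiepkegivuvuano/ → fiepikegivuvuano.
Rule 5 (final vowel raising): /o/ is a mid vowel in word-final position, so it raises to [u]. /fiepikegivuvuano/ → fiepikegivuvuanu.

fiepikegivuvuanu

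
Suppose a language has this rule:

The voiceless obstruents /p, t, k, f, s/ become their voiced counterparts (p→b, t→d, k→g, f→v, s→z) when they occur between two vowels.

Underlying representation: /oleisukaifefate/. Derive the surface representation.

oleizugaivevade

/s/ is a voiceless obstruent between vowels /i/ and /u/, so it voices to [z].
/k/ is a voiceless obstruent between vowels /u/ and /a/, so it voices to [g].
/f/ is a voiceless obstruent between vowels /i/ and /e/, so it voices to [v].
/f/ is a voiceless obstruent between vowels /e/ and /a/, so it voices to [v].
/t/ is a voiceless obstruent between vowels /a/ and /e/, so it voices to [d].
Surface form: [oleizugaivevade].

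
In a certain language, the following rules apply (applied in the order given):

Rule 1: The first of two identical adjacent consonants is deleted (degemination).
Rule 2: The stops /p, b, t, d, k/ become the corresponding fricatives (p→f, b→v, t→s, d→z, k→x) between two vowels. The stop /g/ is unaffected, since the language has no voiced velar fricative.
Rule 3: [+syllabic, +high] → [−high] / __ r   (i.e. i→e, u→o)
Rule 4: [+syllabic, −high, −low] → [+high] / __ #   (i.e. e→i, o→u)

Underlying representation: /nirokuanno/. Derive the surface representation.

neroxuanu

Rule 1 (degemination): /nn/ is a geminate; the first /n/ deletes. /nirokuanno/ → nirokuano.
Rule 2 (intervocalic spirantization): /k/ is a stop between vowels /o/ and /u/, so it spirantizes to the fricative [x]. /nirokuano/ → niroxuano.
Rule 3 (pre-rhotic lowering): /i/ is a high vowel immediately before /r/, so it lowers to [e]. /niroxuano/ → neroxuano.
Rule 4 (final vowel raising): /o/ is a mid vowel in word-final position, so it raises to [u]. /neroxuano/ → neroxuanu.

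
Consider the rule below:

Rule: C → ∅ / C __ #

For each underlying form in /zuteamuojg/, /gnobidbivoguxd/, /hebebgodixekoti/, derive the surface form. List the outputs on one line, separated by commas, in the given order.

/zuteamuojg/: /g/ is the second consonant of a word-final cluster /jg/, so it deletes. → [zuteamuoj].
/gnobidbivoguxd/: /d/ is the second consonant of a word-final cluster /xd/, so it deletes. → [gnobidbivogux].
/hebebgodixekoti/: the rule's environment is not met; surfaces unchanged as [hebebgodixekoti].

zuteamuoj, gnobidbivogux, hebebgodixekoti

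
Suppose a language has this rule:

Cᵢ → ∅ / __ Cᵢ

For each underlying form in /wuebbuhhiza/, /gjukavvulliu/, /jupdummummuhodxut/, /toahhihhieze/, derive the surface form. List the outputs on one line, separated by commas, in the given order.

/wuebbuhhiza/: /bb/ is a geminate; the first /b/ deletes. /hh/ is a geminate; the first /h/ deletes. → [wuebuhiza].
/gjukavvulliu/: /vv/ is a geminate; the first /v/ deletes. /ll/ is a geminate; the first /l/ deletes. → [gjukavuliu].
/jupdummummuhodxut/: /mm/ is a geminate; the first /m/ deletes. /mm/ is a geminate; the first /m/ deletes. → [jupdumumuhodxut].
/toahhihhieze/: /hh/ is a geminate; the first /h/ deletes. /hh/ is a geminate; the first /h/ deletes. → [toahihieze].

wuebuhiza, gjukavuliu, jupdumumuhodxut, toahihieze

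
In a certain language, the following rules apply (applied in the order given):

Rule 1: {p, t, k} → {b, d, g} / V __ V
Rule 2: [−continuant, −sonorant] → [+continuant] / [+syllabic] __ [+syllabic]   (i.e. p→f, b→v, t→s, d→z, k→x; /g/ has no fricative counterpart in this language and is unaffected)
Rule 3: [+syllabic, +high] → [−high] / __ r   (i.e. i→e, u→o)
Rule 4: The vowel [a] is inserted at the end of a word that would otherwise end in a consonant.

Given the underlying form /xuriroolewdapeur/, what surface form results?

xoreroolewdaveora

Rule 1 (intervocalic voicing): /p/ is a voiceless stop between vowels /a/ and /e/, so it voices to [b]. /xuriroolewdapeur/ → xuriroolewdabeur.
Rule 2 (intervocalic spirantization): /b/ is a stop between vowels /a/ and /e/, so it spirantizes to the fricative [v]. /xuriroolewdabeur/ → xuriroolewdaveur.
Rule 3 (pre-rhotic lowering): /u/ is a high vowel immediately before /r/, so it lowers to [o]. /i/ is a high vowel immediately before /r/, so it lowers to [e]. /u/ is a high vowel immediately before /r/, so it lowers to [o]. /xuriroolewdaveur/ → xoreroolewdaveor.
Rule 4 (final a-epenthesis): the form ends in the consonant /r/, so [a] is inserted word-finally. /xoreroolewdaveor/ → xoreroolewdaveora.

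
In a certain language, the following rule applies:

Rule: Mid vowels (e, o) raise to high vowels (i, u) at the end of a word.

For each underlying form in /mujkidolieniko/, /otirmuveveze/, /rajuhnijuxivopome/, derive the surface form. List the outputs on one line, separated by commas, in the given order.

/mujkidolieniko/: /o/ is a mid vowel in word-final position, so it raises to [u]. → [mujkidolieniku].
/otirmuveveze/: /e/ is a mid vowel in word-final position, so it raises to [i]. → [otirmuvevezi].
/rajuhnijuxivopome/: /e/ is a mid vowel in word-final position, so it raises to [i]. → [rajuhnijuxivopomi].

mujkidolieniku, otirmuvevezi, rajuhnijuxivopomi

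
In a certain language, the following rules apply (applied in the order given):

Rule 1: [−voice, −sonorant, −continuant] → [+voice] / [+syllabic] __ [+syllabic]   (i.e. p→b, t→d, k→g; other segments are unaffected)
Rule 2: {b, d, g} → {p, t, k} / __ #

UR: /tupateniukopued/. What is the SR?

Rule 1 (intervocalic voicing): /p/ is a voiceless stop between vowels /u/ and /a/, so it voices to [b]. /t/ is a voiceless stop between vowels /a/ and /e/, so it voices to [d]. /k/ is a voiceless stop between vowels /u/ and /o/, so it voices to [g]. /p/ is a voiceless stop between vowels /o/ and /u/, so it voices to [b]. /tupateniukopued/ → tubadeniugobued.
Rule 2 (final devoicing): /d/ is a voiced stop in word-final position, so it devoices to [t]. /tubadeniugobued/ → tubadeniugobuet.

tubadeniugobuet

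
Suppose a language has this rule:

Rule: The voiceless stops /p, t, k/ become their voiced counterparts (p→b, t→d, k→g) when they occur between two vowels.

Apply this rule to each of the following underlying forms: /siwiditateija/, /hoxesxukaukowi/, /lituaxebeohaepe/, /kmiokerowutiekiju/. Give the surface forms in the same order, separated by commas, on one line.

siwididadeija, hoxesxugaugowi, liduaxebeohaebe, kmiogerowudiegiju

/siwiditateija/: /t/ is a voiceless stop between vowels /i/ and /a/, so it voices to [d]. /t/ is a voiceless stop between vowels /a/ and /e/, so it voices to [d]. → [siwididadeija].
/hoxesxukaukowi/: /k/ is a voiceless stop between vowels /u/ and /a/, so it voices to [g]. /k/ is a voiceless stop between vowels /u/ and /o/, so it voices to [g]. → [hoxesxugaugowi].
/lituaxebeohaepe/: /t/ is a voiceless stop between vowels /i/ and /u/, so it voices to [d]. /p/ is a voiceless stop between vowels /e/ and /e/, so it voices to [b]. → [liduaxebeohaebe].
/kmiokerowutiekiju/: /k/ is a voiceless stop between vowels /o/ and /e/, so it voices to [g]. /t/ is a voiceless stop between vowels /u/ and /i/, so it voices to [d]. /k/ is a voiceless stop between vowels /e/ and /i/, so it voices to [g]. → [kmiogerowudiegiju].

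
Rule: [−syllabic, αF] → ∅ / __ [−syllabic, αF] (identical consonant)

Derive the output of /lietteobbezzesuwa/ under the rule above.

lieteobezesuwa

/tt/ is a geminate; the first /t/ deletes.
/bb/ is a geminate; the first /b/ deletes.
/zz/ is a geminate; the first /z/ deletes.
The other instances of /l/, /t/, /b/, /z/, /s/, /w/ do not occur in the required environment and remain unchanged.
Surface form: [lieteobezesuwa].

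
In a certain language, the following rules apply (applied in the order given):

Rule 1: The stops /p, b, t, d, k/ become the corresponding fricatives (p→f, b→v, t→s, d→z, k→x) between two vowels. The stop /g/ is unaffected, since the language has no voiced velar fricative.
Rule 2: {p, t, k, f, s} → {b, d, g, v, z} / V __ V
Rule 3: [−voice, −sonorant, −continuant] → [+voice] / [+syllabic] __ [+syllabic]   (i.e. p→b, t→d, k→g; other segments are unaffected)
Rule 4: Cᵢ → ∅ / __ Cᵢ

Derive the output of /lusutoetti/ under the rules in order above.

Rule 1 (intervocalic spirantization): /t/ is a stop between vowels /u/ and /o/, so it spirantizes to the fricative [s]. /lusutoetti/ → lususoetti.
Rule 2 (intervocalic voicing): /s/ is a voiceless obstruent between vowels /u/ and /u/, so it voices to [z]. /s/ is a voiceless obstruent between vowels /u/ and /o/, so it voices to [z]. /lususoetti/ → luzuzoetti.
Rule 3 (intervocalic voicing): no segment meets the environment; /luzuzoetti/ is unchanged.
Rule 4 (degemination): /tt/ is a geminate; the first /t/ deletes. /luzuzoetti/ → luzuzoeti.

luzuzoeti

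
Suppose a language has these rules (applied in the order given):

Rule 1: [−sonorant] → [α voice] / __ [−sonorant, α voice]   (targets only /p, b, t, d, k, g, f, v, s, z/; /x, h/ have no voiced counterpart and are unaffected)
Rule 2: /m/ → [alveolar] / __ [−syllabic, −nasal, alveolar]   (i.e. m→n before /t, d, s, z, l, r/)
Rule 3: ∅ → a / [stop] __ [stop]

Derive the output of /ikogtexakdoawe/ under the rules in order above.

ikokatexagadoawe

Rule 1 (regressive voicing assimilation): /g/ precedes the voiceless obstruent /t/, so it devoices to [k] by assimilation. /k/ precedes the voiced obstruent /d/, so it voices to [g] by assimilation. /ikogtexakdoawe/ → ikoktexagdoawe.
Rule 2 (nasal place assimilation): no segment meets the environment; /ikoktexagdoawe/ is unchanged.
Rule 3 (stop-cluster a-epenthesis): /k/ and /t/ form a stop–stop cluster, so [a] is inserted between them. /g/ and /d/ form a stop–stop cluster, so [a] is inserted between them. /ikoktexagdoawe/ → ikokatexagadoawe.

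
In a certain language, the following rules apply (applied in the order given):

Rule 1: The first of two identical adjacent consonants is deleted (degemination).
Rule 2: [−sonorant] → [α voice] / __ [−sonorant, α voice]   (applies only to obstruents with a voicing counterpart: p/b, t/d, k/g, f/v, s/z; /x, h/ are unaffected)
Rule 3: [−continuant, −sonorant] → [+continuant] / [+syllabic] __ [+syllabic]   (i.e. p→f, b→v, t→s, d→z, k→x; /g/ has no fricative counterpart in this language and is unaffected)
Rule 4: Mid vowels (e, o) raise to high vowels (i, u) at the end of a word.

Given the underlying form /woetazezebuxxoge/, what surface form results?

Rule 1 (degemination): /xx/ is a geminate; the first /x/ deletes. /woetazezebuxxoge/ → woetazezebuxoge.
Rule 2 (regressive voicing assimilation): no segment meets the environment; /woetazezebuxoge/ is unchanged.
Rule 3 (intervocalic spirantization): /t/ is a stop between vowels /e/ and /a/, so it spirantizes to the fricative [s]. /b/ is a stop between vowels /e/ and /u/, so it spirantizes to the fricative [v]. /woetazezebuxoge/ → woesazezevuxoge.
Rule 4 (final vowel raising): /e/ is a mid vowel in word-final position, so it raises to [i]. /woesazezevuxoge/ → woesazezevuxogi.

woesazezevuxogi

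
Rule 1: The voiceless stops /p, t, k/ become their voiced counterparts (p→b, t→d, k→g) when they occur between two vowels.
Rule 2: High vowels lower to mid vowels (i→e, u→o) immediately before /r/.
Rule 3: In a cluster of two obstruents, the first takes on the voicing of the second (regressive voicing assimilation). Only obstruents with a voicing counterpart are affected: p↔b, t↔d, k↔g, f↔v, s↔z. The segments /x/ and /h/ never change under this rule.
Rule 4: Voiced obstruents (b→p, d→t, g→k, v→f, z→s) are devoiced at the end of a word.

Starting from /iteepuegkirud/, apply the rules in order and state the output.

ideebuekkerut

Rule 1 (intervocalic voicing): /t/ is a voiceless stop between vowels /i/ and /e/, so it voices to [d]. /p/ is a voiceless stop between vowels /e/ and /u/, so it voices to [b]. /iteepuegkirud/ → ideebuegkirud.
Rule 2 (pre-rhotic lowering): /i/ is a high vowel immediately before /r/, so it lowers to [e]. /ideebuegkirud/ → ideebuegkerud.
Rule 3 (regressive voicing assimilation): /g/ precedes the voiceless obstruent /k/, so it devoices to [k] by assimilation. /ideebuegkerud/ → ideebuekkerud.
Rule 4 (final devoicing): /d/ is a voiced obstruent in word-final position, so it devoices to [t]. /ideebuekkerud/ → ideebuekkerut.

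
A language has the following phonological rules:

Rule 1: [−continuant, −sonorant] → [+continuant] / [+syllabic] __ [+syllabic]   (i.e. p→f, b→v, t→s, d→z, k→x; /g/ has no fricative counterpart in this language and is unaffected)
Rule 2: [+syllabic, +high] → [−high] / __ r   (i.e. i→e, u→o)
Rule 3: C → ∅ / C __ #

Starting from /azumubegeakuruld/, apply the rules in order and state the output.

Rule 1 (intervocalic spirantization): /b/ is a stop between vowels /u/ and /e/, so it spirantizes to the fricative [v]. /k/ is a stop between vowels /a/ and /u/, so it spirantizes to the fricative [x]. /azumubegeakuruld/ → azumuvegeaxuruld.
Rule 2 (pre-rhotic lowering): /u/ is a high vowel immediately before /r/, so it lowers to [o]. /azumuvegeaxuruld/ → azumuvegeaxoruld.
Rule 3 (final cluster simplification): /d/ is the second consonant of a word-final cluster /ld/, so it deletes. /azumuvegeaxoruld/ → azumuvegeaxorul.

azumuvegeaxorul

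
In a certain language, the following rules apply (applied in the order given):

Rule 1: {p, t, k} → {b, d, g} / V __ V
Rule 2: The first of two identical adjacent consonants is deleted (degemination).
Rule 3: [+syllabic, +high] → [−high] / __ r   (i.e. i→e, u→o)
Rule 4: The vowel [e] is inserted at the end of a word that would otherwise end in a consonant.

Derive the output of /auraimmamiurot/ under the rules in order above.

aoraimamiorote

Rule 1 (intervocalic voicing): no segment meets the environment; /auraimmamiurot/ is unchanged.
Rule 2 (degemination): /mm/ is a geminate; the first /m/ deletes. /auraimmamiurot/ → auraimamiurot.
Rule 3 (pre-rhotic lowering): /u/ is a high vowel immediately before /r/, so it lowers to [o]. /u/ is a high vowel immediately before /r/, so it lowers to [o]. /auraimamiurot/ → aoraimamiorot.
Rule 4 (final e-epenthesis): the form ends in the consonant /t/, so [e] is inserted word-finally. /aoraimamiorot/ → aoraimamiorote.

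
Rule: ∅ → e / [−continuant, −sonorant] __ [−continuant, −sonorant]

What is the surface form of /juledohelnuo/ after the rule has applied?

juledohelnuo

No segment of /juledohelnuo/ meets the structural description of the rule, so the form surfaces unchanged.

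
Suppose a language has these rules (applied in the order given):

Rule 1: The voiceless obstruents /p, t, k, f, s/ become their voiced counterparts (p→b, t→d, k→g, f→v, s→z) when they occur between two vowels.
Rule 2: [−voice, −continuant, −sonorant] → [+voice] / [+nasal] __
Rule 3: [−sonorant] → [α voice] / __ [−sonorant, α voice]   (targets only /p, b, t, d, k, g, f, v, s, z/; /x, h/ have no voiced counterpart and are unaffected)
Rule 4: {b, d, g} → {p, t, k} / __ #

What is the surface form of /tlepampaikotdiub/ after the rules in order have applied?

tlebambaigoddiup

Rule 1 (intervocalic voicing): /p/ is a voiceless obstruent between vowels /e/ and /a/, so it voices to [b]. /k/ is a voiceless obstruent between vowels /i/ and /o/, so it voices to [g]. /tlepampaikotdiub/ → tlebampaigotdiub.
Rule 2 (post-nasal voicing): /p/ is a voiceless stop immediately after the nasal /m/, so it voices to [b]. /tlebampaigotdiub/ → tlebambaigotdiub.
Rule 3 (regressive voicing assimilation): /t/ precedes the voiced obstruent /d/, so it voices to [d] by assimilation. /tlebambaigotdiub/ → tlebambaigoddiub.
Rule 4 (final devoicing): /b/ is a voiced stop in word-final position, so it devoices to [p]. /tlebambaigoddiub/ → tlebambaigoddiup.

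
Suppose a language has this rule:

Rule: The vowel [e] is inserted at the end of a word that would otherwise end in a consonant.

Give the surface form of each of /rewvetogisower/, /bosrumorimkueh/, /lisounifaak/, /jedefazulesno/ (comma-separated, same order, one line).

rewvetogisowere, bosrumorimkuehe, lisounifaake, jedefazulesno

/rewvetogisower/: the form ends in the consonant /r/, so [e] is inserted word-finally. → [rewvetogisowere].
/bosrumorimkueh/: the form ends in the consonant /h/, so [e] is inserted word-finally. → [bosrumorimkuehe].
/lisounifaak/: the form ends in the consonant /k/, so [e] is inserted word-finally. → [lisounifaake].
/jedefazulesno/: the rule's environment is not met; surfaces unchanged as [jedefazulesno].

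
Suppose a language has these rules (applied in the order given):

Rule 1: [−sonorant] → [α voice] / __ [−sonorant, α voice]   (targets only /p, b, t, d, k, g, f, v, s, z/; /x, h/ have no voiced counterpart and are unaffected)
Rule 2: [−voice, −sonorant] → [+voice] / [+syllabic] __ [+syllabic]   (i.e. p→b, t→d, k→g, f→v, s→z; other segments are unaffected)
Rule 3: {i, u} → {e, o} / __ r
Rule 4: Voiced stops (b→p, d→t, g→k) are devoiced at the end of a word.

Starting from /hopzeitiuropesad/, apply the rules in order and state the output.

hobzeidiorobezat

Rule 1 (regressive voicing assimilation): /p/ precedes the voiced obstruent /z/, so it voices to [b] by assimilation. /hopzeitiuropesad/ → hobzeitiuropesad.
Rule 2 (intervocalic voicing): /t/ is a voiceless obstruent between vowels /i/ and /i/, so it voices to [d]. /p/ is a voiceless obstruent between vowels /o/ and /e/, so it voices to [b]. /s/ is a voiceless obstruent between vowels /e/ and /a/, so it voices to [z]. /hobzeitiuropesad/ → hobzeidiurobezad.
Rule 3 (pre-rhotic lowering): /u/ is a high vowel immediately before /r/, so it lowers to [o]. /hobzeidiurobezad/ → hobzeidiorobezad.
Rule 4 (final devoicing): /d/ is a voiced stop in word-final position, so it devoices to [t]. /hobzeidiorobezad/ → hobzeidiorobezat.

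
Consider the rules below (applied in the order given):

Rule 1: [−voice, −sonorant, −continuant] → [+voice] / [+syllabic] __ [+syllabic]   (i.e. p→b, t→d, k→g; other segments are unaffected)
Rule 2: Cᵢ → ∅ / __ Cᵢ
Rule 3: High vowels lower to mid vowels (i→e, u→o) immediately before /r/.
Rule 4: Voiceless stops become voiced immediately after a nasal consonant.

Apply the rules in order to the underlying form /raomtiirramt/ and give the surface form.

Rule 1 (intervocalic voicing): no segment meets the environment; /raomtiirramt/ is unchanged.
Rule 2 (degemination): /rr/ is a geminate; the first /r/ deletes. /raomtiirramt/ → raomtiiramt.
Rule 3 (pre-rhotic lowering): /i/ is a high vowel immediately before /r/, so it lowers to [e]. /raomtiiramt/ → raomtieramt.
Rule 4 (post-nasal voicing): /t/ is a voiceless stop immediately after the nasal /m/, so it voices to [d]. /t/ is a voiceless stop immediately after the nasal /m/, so it voices to [d]. /raomtieramt/ → raomdieramd.

raomdieramd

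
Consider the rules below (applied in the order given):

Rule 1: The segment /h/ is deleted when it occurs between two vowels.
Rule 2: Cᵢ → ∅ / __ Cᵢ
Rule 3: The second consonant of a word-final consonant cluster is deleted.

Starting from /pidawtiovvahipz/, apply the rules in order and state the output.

Rule 1 (intervocalic h-deletion): /h/ occurs between vowels /a/ and /i/, so it deletes. /pidawtiovvahipz/ → pidawtiovvaipz.
Rule 2 (degemination): /vv/ is a geminate; the first /v/ deletes. /pidawtiovvaipz/ → pidawtiovaipz.
Rule 3 (final cluster simplification): /z/ is the second consonant of a word-final cluster /pz/, so it deletes. /pidawtiovaipz/ → pidawtiovaip.

pidawtiovaip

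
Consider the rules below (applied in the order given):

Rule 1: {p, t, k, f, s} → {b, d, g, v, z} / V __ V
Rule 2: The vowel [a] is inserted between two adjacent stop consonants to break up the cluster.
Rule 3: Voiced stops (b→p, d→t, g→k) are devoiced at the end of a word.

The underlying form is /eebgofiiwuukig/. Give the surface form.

Rule 1 (intervocalic voicing): /f/ is a voiceless obstruent between vowels /o/ and /i/, so it voices to [v]. /k/ is a voiceless obstruent between vowels /u/ and /i/, so it voices to [g]. /eebgofiiwuukig/ → eebgoviiwuugig.
Rule 2 (stop-cluster a-epenthesis): /b/ and /g/ form a stop–stop cluster, so [a] is inserted between them. /eebgoviiwuugig/ → eebagoviiwuugig.
Rule 3 (final devoicing): /g/ is a voiced stop in word-final position, so it devoices to [k]. /eebagoviiwuugig/ → eebagoviiwuugik.

eebagoviiwuugik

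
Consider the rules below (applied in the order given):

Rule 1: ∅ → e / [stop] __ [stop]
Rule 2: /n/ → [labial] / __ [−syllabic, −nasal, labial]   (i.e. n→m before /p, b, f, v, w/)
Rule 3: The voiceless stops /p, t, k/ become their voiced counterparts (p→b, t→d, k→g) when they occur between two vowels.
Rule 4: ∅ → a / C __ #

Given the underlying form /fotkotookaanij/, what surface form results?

Rule 1 (stop-cluster e-epenthesis): /t/ and /k/ form a stop–stop cluster, so [e] is inserted between them. /fotkotookaanij/ → fotekotookaanij.
Rule 2 (nasal place assimilation): no segment meets the environment; /fotekotookaanij/ is unchanged.
Rule 3 (intervocalic voicing): /t/ is a voiceless stop between vowels /o/ and /e/, so it voices to [d]. /k/ is a voiceless stop between vowels /e/ and /o/, so it voices to [g]. /t/ is a voiceless stop between vowels /o/ and /o/, so it voices to [d]. /k/ is a voiceless stop between vowels /o/ and /a/, so it voices to [g]. /fotekotookaanij/ → fodegodoogaanij.
Rule 4 (final a-epenthesis): the form ends in the consonant /j/, so [a] is inserted word-finally. /fodegodoogaanij/ → fodegodoogaanija.

fodegodoogaanija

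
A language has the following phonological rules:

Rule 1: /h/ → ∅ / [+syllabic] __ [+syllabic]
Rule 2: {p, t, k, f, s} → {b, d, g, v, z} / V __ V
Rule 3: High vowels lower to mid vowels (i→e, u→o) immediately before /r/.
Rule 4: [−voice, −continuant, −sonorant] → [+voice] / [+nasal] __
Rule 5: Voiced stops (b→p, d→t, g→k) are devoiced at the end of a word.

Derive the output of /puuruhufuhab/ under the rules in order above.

Rule 1 (intervocalic h-deletion): /h/ occurs between vowels /u/ and /u/, so it deletes. /h/ occurs between vowels /u/ and /a/, so it deletes. /puuruhufuhab/ → puuruufuab.
Rule 2 (intervocalic voicing): /f/ is a voiceless obstruent between vowels /u/ and /u/, so it voices to [v]. /puuruufuab/ → puuruuvuab.
Rule 3 (pre-rhotic lowering): /u/ is a high vowel immediately before /r/, so it lowers to [o]. /puuruuvuab/ → puoruuvuab.
Rule 4 (post-nasal voicing): no segment meets the environment; /puoruuvuab/ is unchanged.
Rule 5 (final devoicing): /b/ is a voiced stop in word-final position, so it devoices to [p]. /puoruuvuab/ → puoruuvuap.

puoruuvuap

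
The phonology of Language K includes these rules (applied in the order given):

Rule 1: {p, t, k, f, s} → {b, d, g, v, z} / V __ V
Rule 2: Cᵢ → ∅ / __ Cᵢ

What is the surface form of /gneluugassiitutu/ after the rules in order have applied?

Rule 1 (intervocalic voicing): /t/ is a voiceless obstruent between vowels /i/ and /u/, so it voices to [d]. /t/ is a voiceless obstruent between vowels /u/ and /u/, so it voices to [d]. /gneluugassiitutu/ → gneluugassiidudu.
Rule 2 (degemination): /ss/ is a geminate; the first /s/ deletes. /gneluugassiidudu/ → gneluugasiidudu.

gneluugasiidudu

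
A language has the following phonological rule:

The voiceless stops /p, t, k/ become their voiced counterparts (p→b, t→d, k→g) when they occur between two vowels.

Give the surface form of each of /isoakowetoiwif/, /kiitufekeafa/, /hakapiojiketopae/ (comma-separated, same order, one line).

/isoakowetoiwif/: /k/ is a voiceless stop between vowels /a/ and /o/, so it voices to [g]. /t/ is a voiceless stop between vowels /e/ and /o/, so it voices to [d]. → [isoagowedoiwif].
/kiitufekeafa/: /t/ is a voiceless stop between vowels /i/ and /u/, so it voices to [d]. /k/ is a voiceless stop between vowels /e/ and /e/, so it voices to [g]. → [kiidufegeafa].
/hakapiojiketopae/: /k/ is a voiceless stop between vowels /a/ and /a/, so it voices to [g]. /p/ is a voiceless stop between vowels /a/ and /i/, so it voices to [b]. /k/ is a voiceless stop between vowels /i/ and /e/, so it voices to [g]. /t/ is a voiceless stop between vowels /e/ and /o/, so it voices to [d]. /p/ is a voiceless stop between vowels /o/ and /a/, so it voices to [b]. → [hagabiojigedobae].

isoagowedoiwif, kiidufegeafa, hagabiojigedobae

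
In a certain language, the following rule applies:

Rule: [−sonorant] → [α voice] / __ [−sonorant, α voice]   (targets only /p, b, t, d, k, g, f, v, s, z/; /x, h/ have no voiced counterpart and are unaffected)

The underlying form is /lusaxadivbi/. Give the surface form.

No segment of /lusaxadivbi/ meets the structural description of the rule, so the form surfaces unchanged.

lusaxadivbi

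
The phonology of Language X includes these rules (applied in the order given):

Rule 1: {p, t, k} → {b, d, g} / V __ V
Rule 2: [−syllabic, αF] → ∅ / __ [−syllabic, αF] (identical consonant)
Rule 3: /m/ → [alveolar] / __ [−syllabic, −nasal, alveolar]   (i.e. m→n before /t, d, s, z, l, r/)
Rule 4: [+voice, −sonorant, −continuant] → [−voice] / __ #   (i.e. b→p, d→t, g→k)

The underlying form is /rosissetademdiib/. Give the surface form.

rosisedadendiip

Rule 1 (intervocalic voicing): /t/ is a voiceless stop between vowels /e/ and /a/, so it voices to [d]. /rosissetademdiib/ → rosissedademdiib.
Rule 2 (degemination): /ss/ is a geminate; the first /s/ deletes. /rosissedademdiib/ → rosisedademdiib.
Rule 3 (nasal place assimilation): /m/ precedes the alveolar consonant /d/, so it assimilates in place to [n]. /rosisedademdiib/ → rosisedadendiib.
Rule 4 (final devoicing): /b/ is a voiced stop in word-final position, so it devoices to [p]. /rosisedadendiib/ → rosisedadendiip.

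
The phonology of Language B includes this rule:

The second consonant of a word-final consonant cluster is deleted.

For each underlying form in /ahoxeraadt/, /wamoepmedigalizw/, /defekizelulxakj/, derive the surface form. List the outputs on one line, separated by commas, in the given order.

/ahoxeraadt/: /t/ is the second consonant of a word-final cluster /dt/, so it deletes. → [ahoxeraad].
/wamoepmedigalizw/: /w/ is the second consonant of a word-final cluster /zw/, so it deletes. → [wamoepmedigaliz].
/defekizelulxakj/: /j/ is the second consonant of a word-final cluster /kj/, so it deletes. → [defekizelulxak].

ahoxeraad, wamoepmedigaliz, defekizelulxak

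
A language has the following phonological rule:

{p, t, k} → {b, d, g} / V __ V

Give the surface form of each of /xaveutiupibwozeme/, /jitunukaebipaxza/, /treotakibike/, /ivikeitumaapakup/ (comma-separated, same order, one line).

/xaveutiupibwozeme/: /t/ is a voiceless stop between vowels /u/ and /i/, so it voices to [d]. /p/ is a voiceless stop between vowels /u/ and /i/, so it voices to [b]. → [xaveudiubibwozeme].
/jitunukaebipaxza/: /t/ is a voiceless stop between vowels /i/ and /u/, so it voices to [d]. /k/ is a voiceless stop between vowels /u/ and /a/, so it voices to [g]. /p/ is a voiceless stop between vowels /i/ and /a/, so it voices to [b]. → [jidunugaebibaxza].
/treotakibike/: /t/ is a voiceless stop between vowels /o/ and /a/, so it voices to [d]. /k/ is a voiceless stop between vowels /a/ and /i/, so it voices to [g]. /k/ is a voiceless stop between vowels /i/ and /e/, so it voices to [g]. → [treodagibige].
/ivikeitumaapakup/: /k/ is a voiceless stop between vowels /i/ and /e/, so it voices to [g]. /t/ is a voiceless stop between vowels /i/ and /u/, so it voices to [d]. /p/ is a voiceless stop between vowels /a/ and /a/, so it voices to [b]. /k/ is a voiceless stop between vowels /a/ and /u/, so it voices to [g]. → [ivigeidumaabagup].

xaveudiubibwozeme, jidunugaebibaxza, treodagibige, ivigeidumaabagup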